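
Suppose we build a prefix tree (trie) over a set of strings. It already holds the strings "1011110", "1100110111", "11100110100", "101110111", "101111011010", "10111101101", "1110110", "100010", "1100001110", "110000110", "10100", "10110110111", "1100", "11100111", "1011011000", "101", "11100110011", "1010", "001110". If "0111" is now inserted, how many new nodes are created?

3

The longest prefix of "0111" already in the trie is "0" (length 1).
So 4 − 1 = 3 new nodes.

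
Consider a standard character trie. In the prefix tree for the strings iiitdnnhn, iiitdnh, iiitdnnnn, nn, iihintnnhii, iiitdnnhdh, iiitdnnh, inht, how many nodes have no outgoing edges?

A leaf is a node with no children — equivalently, the end of a word that is not a proper prefix of any other stored word.
Those words: "iihintnnhii", "iiitdnh", "iiitdnnhdh", "iiitdnnhn", "iiitdnnnn", "inht", "nn"
Leaf count: 7

7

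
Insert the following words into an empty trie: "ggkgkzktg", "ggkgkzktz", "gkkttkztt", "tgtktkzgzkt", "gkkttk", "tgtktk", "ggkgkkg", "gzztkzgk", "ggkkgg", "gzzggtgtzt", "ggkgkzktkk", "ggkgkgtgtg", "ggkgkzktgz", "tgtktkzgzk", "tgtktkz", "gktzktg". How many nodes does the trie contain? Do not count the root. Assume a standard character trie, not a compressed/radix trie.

61

Trace insertions, counting only characters that open a new branch:
  "ggkgkzktg" → 9 new (g, g, k, g, k, z, k, t, g)
  "ggkgkzktz" → prefix "ggkgkzkt" already present; 1 new (z)
  "gkkttkztt" → prefix "g" already present; 8 new (k, k, t, t, k, z, t, t)
  "tgtktkzgzkt" → 11 new (t, g, t, k, t, k, z, g, z, k, t)
  "gkkttk" → prefix "gkkttk" already present; 0 new (none)
  "tgtktk" → prefix "tgtktk" already present; 0 new (none)
  "ggkgkkg" → prefix "ggkgk" already present; 2 new (k, g)
  "gzztkzgk" → prefix "g" already present; 7 new (z, z, t, k, z, g, k)
  "ggkkgg" → prefix "ggk" already present; 3 new (k, g, g)
  "gzzggtgtzt" → prefix "gzz" already present; 7 new (g, g, t, g, t, z, t)
  "ggkgkzktkk" → prefix "ggkgkzkt" already present; 2 new (k, k)
  "ggkgkgtgtg" → prefix "ggkgk" already present; 5 new (g, t, g, t, g)
  "ggkgkzktgz" → prefix "ggkgkzktg" already present; 1 new (z)
  "tgtktkzgzk" → prefix "tgtktkzgzk" already present; 0 new (none)
  "tgtktkz" → prefix "tgtktkz" already present; 0 new (none)
  "gktzktg" → prefix "gk" already present; 5 new (t, z, k, t, g)
Total nodes = 9 + 1 + 8 + 11 + 0 + 0 + 2 + 7 + 3 + 7 + 2 + 5 + 1 + 0 + 0 + 5 = 61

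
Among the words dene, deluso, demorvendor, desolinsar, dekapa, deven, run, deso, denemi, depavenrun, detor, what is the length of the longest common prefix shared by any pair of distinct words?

4

The deepest shared node is where two words last agree before diverging.
"dene" and "denemi" agree on "dene" (4 characters) before diverging; nothing deeper is shared.
Longest shared-prefix length: 4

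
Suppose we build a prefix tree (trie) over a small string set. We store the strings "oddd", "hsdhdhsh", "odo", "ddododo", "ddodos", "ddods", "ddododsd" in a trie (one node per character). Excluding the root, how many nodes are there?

For each word, the new-node count is its length minus the longest prefix already in the trie:
  "oddd" → 4 new (o, d, d, d)
  "hsdhdhsh" → 8 new (h, s, d, h, d, h, s, h)
  "odo" → prefix "od" already present; 1 new (o)
  "ddododo" → 7 new (d, d, o, d, o, d, o)
  "ddodos" → prefix "ddodo" already present; 1 new (s)
  "ddods" → prefix "ddod" already present; 1 new (s)
  "ddododsd" → prefix "ddodod" already present; 2 new (s, d)
Total nodes = 4 + 8 + 1 + 7 + 1 + 1 + 2 = 24

24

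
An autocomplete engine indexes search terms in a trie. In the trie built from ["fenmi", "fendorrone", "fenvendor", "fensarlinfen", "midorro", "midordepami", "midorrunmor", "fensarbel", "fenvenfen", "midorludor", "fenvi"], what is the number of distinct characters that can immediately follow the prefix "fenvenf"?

1

Walk "fenvenf" from the root, arriving at one node.
Distinct next characters after "fenvenf": e.
That node has 1 child edge.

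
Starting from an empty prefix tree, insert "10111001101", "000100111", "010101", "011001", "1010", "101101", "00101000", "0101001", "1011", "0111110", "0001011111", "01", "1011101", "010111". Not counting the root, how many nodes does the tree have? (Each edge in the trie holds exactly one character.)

Trace insertions, counting only characters that open a new branch:
  "10111001101" → 11 new (1, 0, 1, 1, 1, 0, 0, 1, 1, 0, 1)
  "000100111" → 9 new (0, 0, 0, 1, 0, 0, 1, 1, 1)
  "010101" → prefix "0" already present; 5 new (1, 0, 1, 0, 1)
  "011001" → prefix "01" already present; 4 new (1, 0, 0, 1)
  "1010" → prefix "101" already present; 1 new (0)
  "101101" → prefix "1011" already present; 2 new (0, 1)
  "00101000" → prefix "00" already present; 6 new (1, 0, 1, 0, 0, 0)
  "0101001" → prefix "01010" already present; 2 new (0, 1)
  "1011" → prefix "1011" already present; 0 new (none)
  "0111110" → prefix "011" already present; 4 new (1, 1, 1, 0)
  "0001011111" → prefix "00010" already present; 5 new (1, 1, 1, 1, 1)
  "01" → prefix "01" already present; 0 new (none)
  "1011101" → prefix "101110" already present; 1 new (1)
  "010111" → prefix "0101" already present; 2 new (1, 1)
Total nodes = 11 + 9 + 5 + 4 + 1 + 2 + 6 + 2 + 0 + 4 + 5 + 0 + 1 + 2 = 52

52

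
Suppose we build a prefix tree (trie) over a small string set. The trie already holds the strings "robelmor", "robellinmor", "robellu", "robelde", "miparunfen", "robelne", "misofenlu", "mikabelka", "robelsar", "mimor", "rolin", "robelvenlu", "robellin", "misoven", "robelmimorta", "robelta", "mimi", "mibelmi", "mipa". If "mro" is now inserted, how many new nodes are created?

"m" is already a path in the trie; the remaining "ro" must be added.
So 3 − 1 = 2 new nodes.

2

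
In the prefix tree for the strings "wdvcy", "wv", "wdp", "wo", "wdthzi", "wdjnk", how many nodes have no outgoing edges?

6

Leaves are exactly the stored words that no other stored word extends.
Those words: "wdjnk", "wdp", "wdthzi", "wdvcy", "wo", "wv"
Leaf count: 6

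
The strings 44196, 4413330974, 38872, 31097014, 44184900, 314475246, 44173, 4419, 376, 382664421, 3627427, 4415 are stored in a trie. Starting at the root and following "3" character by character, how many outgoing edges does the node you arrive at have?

Walk "3" from the root, arriving at one node.
Distinct next characters after "3": 1, 6, 7, 8.
That node has 4 child edges.

4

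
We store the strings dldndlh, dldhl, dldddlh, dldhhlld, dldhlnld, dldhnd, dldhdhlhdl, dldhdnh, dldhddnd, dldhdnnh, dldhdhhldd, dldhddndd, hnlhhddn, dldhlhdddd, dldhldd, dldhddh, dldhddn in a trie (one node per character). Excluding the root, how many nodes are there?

Trace insertions, counting only characters that open a new branch:
  "dldndlh" → 7 new (d, l, d, n, d, l, h)
  "dldhl" → prefix "dld" already present; 2 new (h, l)
  "dldddlh" → prefix "dld" already present; 4 new (d, d, l, h)
  "dldhhlld" → prefix "dldh" already present; 4 new (h, l, l, d)
  "dldhlnld" → prefix "dldhl" already present; 3 new (n, l, d)
  "dldhnd" → prefix "dldh" already present; 2 new (n, d)
  "dldhdhlhdl" → prefix "dldh" already present; 6 new (d, h, l, h, d, l)
  "dldhdnh" → prefix "dldhd" already present; 2 new (n, h)
  "dldhddnd" → prefix "dldhd" already present; 3 new (d, n, d)
  "dldhdnnh" → prefix "dldhdn" already present; 2 new (n, h)
  "dldhdhhldd" → prefix "dldhdh" already present; 4 new (h, l, d, d)
  "dldhddndd" → prefix "dldhddnd" already present; 1 new (d)
  "hnlhhddn" → 8 new (h, n, l, h, h, d, d, n)
  "dldhlhdddd" → prefix "dldhl" already present; 5 new (h, d, d, d, d)
  "dldhldd" → prefix "dldhl" already present; 2 new (d, d)
  "dldhddh" → prefix "dldhdd" already present; 1 new (h)
  "dldhddn" → prefix "dldhddn" already present; 0 new (none)
Total nodes = 7 + 2 + 4 + 4 + 3 + 2 + 6 + 2 + 3 + 2 + 4 + 1 + 8 + 5 + 2 + 1 + 0 = 56

56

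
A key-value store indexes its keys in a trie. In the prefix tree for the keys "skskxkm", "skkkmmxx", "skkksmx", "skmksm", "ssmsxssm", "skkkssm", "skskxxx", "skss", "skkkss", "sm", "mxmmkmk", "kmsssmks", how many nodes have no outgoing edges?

11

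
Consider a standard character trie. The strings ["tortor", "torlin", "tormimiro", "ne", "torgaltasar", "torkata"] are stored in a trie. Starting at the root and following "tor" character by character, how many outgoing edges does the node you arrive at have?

5

The children of the "tor" node are the distinct next characters among strings starting with "tor".
Distinct next characters after "tor": g, k, l, m, t.
That node has 5 child edges.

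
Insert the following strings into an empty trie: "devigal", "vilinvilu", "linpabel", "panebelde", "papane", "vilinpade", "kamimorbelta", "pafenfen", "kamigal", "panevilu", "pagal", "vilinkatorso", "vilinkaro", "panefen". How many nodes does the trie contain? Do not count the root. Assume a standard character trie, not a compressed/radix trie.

Count nodes per top-level branch (shared prefixes stored once):
  'd'-branch (devigal): 7 nodes
  'k'-branch (kamigal, kamimorbelta): 15 nodes
  'l'-branch (linpabel): 8 nodes
  'p'-branch (pafenfen, pagal, panebelde, panefen, panevilu, papane): 29 nodes
  'v'-branch (vilinkaro, vilinkatorso, vilinpade, vilinvilu): 22 nodes
Sum: 81

81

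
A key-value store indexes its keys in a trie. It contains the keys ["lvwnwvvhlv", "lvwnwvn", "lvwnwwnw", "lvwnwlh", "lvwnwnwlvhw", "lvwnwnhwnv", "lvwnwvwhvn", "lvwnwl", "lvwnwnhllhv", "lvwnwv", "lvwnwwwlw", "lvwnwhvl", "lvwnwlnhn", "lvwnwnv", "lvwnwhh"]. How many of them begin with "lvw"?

15

Filter for entries beginning with "lvw":
Words under "lvw": lvwnwhh, lvwnwhvl, lvwnwl, lvwnwlh, lvwnwlnhn, lvwnwnhllhv, lvwnwnhwnv, lvwnwnv, lvwnwnwlvhw, lvwnwv, lvwnwvn, lvwnwvvhlv, lvwnwvwhvn, lvwnwwnw, lvwnwwwlw
Count: 15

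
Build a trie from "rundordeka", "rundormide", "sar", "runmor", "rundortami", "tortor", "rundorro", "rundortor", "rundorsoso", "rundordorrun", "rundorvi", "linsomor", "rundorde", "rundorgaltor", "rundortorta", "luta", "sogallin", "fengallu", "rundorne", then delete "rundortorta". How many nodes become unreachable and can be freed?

2

Walk "rundortorta" from the leaf back toward the root, removing each node that no remaining word uses.
The suffix "ta" (2 nodes) is used only by "rundortorta"; "rundortor" is itself a stored word, so pruning stops there.
Nodes removed: 2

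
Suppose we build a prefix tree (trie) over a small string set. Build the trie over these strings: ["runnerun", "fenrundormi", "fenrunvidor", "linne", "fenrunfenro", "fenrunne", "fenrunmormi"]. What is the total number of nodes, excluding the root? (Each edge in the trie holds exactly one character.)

41

For each word, the new-node count is its length minus the longest prefix already in the trie:
  "runnerun" → 8 new (r, u, n, n, e, r, u, n)
  "fenrundormi" → 11 new (f, e, n, r, u, n, d, o, r, m, i)
  "fenrunvidor" → prefix "fenrun" already present; 5 new (v, i, d, o, r)
  "linne" → 5 new (l, i, n, n, e)
  "fenrunfenro" → prefix "fenrun" already present; 5 new (f, e, n, r, o)
  "fenrunne" → prefix "fenrun" already present; 2 new (n, e)
  "fenrunmormi" → prefix "fenrun" already present; 5 new (m, o, r, m, i)
Total nodes = 8 + 11 + 5 + 5 + 5 + 2 + 5 = 41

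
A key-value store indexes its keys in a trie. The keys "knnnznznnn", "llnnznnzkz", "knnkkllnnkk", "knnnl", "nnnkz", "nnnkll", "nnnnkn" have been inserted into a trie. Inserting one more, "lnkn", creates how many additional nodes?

3

The longest prefix of "lnkn" already in the trie is "l" (length 1).
New nodes needed: |"lnkn"| − 1 = 4 − 1 = 3.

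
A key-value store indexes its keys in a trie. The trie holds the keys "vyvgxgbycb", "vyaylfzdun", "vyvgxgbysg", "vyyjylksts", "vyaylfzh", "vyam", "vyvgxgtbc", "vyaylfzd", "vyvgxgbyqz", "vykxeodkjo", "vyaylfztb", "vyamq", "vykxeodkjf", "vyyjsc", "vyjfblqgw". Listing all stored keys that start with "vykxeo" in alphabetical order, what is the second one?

vykxeodkjo

Filter for "vykxeo…" and sort: "vykxeodkjf", "vykxeodkjo"
Position 2: vykxeodkjo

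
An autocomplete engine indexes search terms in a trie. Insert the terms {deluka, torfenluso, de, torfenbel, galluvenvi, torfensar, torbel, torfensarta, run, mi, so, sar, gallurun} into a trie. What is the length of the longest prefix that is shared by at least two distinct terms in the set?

Equivalently: take the maximum, over all pairs, of their longest common prefix length.
"torfensar" and "torfensarta" agree on "torfensar" (9 characters) before diverging; nothing deeper is shared.
Longest shared-prefix length: 9

9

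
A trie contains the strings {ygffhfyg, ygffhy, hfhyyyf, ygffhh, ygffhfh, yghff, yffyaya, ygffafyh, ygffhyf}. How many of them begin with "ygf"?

Filter for entries beginning with "ygf":
Words under "ygf": ygffafyh, ygffhfh, ygffhfyg, ygffhh, ygffhy, ygffhyf
Count: 6

6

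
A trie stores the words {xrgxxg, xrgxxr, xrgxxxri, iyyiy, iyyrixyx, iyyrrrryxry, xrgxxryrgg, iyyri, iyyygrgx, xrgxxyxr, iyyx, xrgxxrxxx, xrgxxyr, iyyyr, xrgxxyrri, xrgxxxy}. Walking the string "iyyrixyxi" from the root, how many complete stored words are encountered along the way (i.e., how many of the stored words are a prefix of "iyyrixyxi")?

Check each prefix of "iyyrixyxi" against the stored set — each match is an end-marker on the path.
Prefixes of the query that are stored words: "iyyri", "iyyrixyx"
Count: 2

2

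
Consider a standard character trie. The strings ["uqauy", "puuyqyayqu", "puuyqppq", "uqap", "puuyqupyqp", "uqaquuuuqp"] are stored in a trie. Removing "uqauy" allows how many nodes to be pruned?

2

A node on "uqauy"'s path can go only if nothing else ends at it or branches off below it.
The suffix "uy" (2 nodes) is used only by "uqauy"; the node for "uqa" still has the child "p", so pruning stops there.
Nodes removed: 2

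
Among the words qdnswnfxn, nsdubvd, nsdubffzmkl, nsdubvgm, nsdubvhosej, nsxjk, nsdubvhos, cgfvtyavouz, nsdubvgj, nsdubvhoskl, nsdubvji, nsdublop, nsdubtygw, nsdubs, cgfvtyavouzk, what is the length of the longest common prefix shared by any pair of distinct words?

11

The deepest shared node is where two words last agree before diverging.
e.g. "cgfvtyavouz" and "cgfvtyavouzk" share the prefix "cgfvtyavouz" of length 11; no pair shares a longer one.
Longest shared-prefix length: 11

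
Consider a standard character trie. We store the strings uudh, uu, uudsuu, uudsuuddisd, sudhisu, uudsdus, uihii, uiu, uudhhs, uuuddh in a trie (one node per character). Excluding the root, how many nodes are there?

33

Trie structure (* marks end of a word):
(root)
├─ s
│  └─ u
│     └─ d
│        └─ h
│           └─ i
│              └─ s
│                 └─ u *
└─ u
   ├─ i
   │  ├─ h
   │  │  └─ i
   │  │     └─ i *
   │  └─ u *
   └─ u *
      ├─ d
      │  ├─ h *
      │  │  └─ h
      │  │     └─ s *
      │  └─ s
      │     ├─ d
      │     │  └─ u
      │     │     └─ s *
      │     └─ u
      │        └─ u *
      │           └─ d
      │              └─ d
      │                 └─ i
      │                    └─ s
      │                       └─ d *
      └─ u
         └─ d
            └─ d
               └─ h *
Counting every labelled node above: 33.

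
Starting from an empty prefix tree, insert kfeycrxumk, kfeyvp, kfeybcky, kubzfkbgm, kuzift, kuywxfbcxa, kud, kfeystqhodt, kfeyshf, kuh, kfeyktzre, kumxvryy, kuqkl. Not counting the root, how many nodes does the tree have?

61

Trace insertions, counting only characters that open a new branch:
  "kfeycrxumk" → 10 new (k, f, e, y, c, r, x, u, m, k)
  "kfeyvp" → prefix "kfey" already present; 2 new (v, p)
  "kfeybcky" → prefix "kfey" already present; 4 new (b, c, k, y)
  "kubzfkbgm" → prefix "k" already present; 8 new (u, b, z, f, k, b, g, m)
  "kuzift" → prefix "ku" already present; 4 new (z, i, f, t)
  "kuywxfbcxa" → prefix "ku" already present; 8 new (y, w, x, f, b, c, x, a)
  "kud" → prefix "ku" already present; 1 new (d)
  "kfeystqhodt" → prefix "kfey" already present; 7 new (s, t, q, h, o, d, t)
  "kfeyshf" → prefix "kfeys" already present; 2 new (h, f)
  "kuh" → prefix "ku" already present; 1 new (h)
  "kfeyktzre" → prefix "kfey" already present; 5 new (k, t, z, r, e)
  "kumxvryy" → prefix "ku" already present; 6 new (m, x, v, r, y, y)
  "kuqkl" → prefix "ku" already present; 3 new (q, k, l)
Total nodes = 10 + 2 + 4 + 8 + 4 + 8 + 1 + 7 + 2 + 1 + 5 + 6 + 3 = 61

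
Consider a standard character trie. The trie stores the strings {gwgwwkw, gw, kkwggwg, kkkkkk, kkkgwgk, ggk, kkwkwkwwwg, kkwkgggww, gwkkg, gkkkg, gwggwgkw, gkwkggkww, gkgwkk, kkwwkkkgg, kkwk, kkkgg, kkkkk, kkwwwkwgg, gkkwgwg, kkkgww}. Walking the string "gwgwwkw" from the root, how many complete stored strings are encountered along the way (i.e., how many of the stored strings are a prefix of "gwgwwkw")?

Traverse "gwgwwkw" character by character; count nodes along the way that are marked as word ends.
Prefixes of the query that are stored words: "gw", "gwgwwkw"
Count: 2

2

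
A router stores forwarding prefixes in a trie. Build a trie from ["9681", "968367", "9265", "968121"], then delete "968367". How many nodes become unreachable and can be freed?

3

After clearing the end-marker at "968367", prune upward until reaching a node still needed by another word.
The suffix "367" (3 nodes) is used only by "968367"; the node for "968" still has the child "1", so pruning stops there.
Nodes removed: 3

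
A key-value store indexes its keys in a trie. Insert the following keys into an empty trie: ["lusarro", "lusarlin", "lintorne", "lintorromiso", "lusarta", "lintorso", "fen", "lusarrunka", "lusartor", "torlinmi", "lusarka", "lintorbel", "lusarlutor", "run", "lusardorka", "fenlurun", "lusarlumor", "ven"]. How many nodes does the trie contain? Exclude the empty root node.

Count nodes per top-level branch (shared prefixes stored once):
  'f'-branch (fen, fenlurun): 8 nodes
  'l'-branch (lintorbel, lintorne, lintorromiso, lintorso, lusardorka, lusarka, lusarlin, lusarlumor, lusarlutor, lusarro, lusarrunka, lusarta, lusartor): 50 nodes
  'r'-branch (run): 3 nodes
  't'-branch (torlinmi): 8 nodes
  'v'-branch (ven): 3 nodes
Sum: 72

72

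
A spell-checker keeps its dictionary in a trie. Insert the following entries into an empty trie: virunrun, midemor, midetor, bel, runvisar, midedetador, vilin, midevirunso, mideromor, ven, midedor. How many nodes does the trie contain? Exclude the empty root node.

Trace insertions, counting only characters that open a new branch:
  "virunrun" → 8 new (v, i, r, u, n, r, u, n)
  "midemor" → 7 new (m, i, d, e, m, o, r)
  "midetor" → prefix "mide" already present; 3 new (t, o, r)
  "bel" → 3 new (b, e, l)
  "runvisar" → 8 new (r, u, n, v, i, s, a, r)
  "midedetador" → prefix "mide" already present; 7 new (d, e, t, a, d, o, r)
  "vilin" → prefix "vi" already present; 3 new (l, i, n)
  "midevirunso" → prefix "mide" already present; 7 new (v, i, r, u, n, s, o)
  "mideromor" → prefix "mide" already present; 5 new (r, o, m, o, r)
  "ven" → prefix "v" already present; 2 new (e, n)
  "midedor" → prefix "mided" already present; 2 new (o, r)
Total nodes = 8 + 7 + 3 + 3 + 8 + 7 + 3 + 7 + 5 + 2 + 2 = 55

55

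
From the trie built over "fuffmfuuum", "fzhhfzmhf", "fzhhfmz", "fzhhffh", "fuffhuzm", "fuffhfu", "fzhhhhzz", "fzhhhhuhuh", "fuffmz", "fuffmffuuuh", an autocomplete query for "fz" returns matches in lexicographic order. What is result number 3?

fzhhfzmhf

Words with prefix "fz", in lexicographic order: "fzhhffh", "fzhhfmz", "fzhhfzmhf", "fzhhhhuhuh", "fzhhhhzz"
The 3rd is fzhhfzmhf.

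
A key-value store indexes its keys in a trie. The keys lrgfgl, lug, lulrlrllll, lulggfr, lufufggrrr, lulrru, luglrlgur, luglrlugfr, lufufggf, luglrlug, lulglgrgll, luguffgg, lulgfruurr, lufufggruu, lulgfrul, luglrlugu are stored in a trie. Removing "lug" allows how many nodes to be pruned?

Walk "lug" from the leaf back toward the root, removing each node that no remaining word uses.
Every node on "lug" is still needed (e.g. by "luglrlgur"), so nothing is freed.
Nodes removed: 0

0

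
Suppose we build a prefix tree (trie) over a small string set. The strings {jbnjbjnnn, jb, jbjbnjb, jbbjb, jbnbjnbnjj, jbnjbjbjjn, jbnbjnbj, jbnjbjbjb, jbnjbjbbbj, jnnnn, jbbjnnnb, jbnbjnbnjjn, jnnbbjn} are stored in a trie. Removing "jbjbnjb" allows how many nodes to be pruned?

5

Walk "jbjbnjb" from the leaf back toward the root, removing each node that no remaining word uses.
The suffix "jbnjb" (5 nodes) is used only by "jbjbnjb"; the node for "jb" still has the child "n", so pruning stops there.
Nodes removed: 5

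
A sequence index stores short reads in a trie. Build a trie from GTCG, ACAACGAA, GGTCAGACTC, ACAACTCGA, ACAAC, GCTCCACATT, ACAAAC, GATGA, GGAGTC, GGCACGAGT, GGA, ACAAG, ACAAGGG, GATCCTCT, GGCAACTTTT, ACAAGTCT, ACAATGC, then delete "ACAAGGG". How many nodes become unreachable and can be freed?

2

After clearing the end-marker at "ACAAGGG", prune upward until reaching a node still needed by another word.
The suffix "GG" (2 nodes) is used only by "ACAAGGG"; the node for "ACAAG" still has the child "T", so pruning stops there.
Nodes removed: 2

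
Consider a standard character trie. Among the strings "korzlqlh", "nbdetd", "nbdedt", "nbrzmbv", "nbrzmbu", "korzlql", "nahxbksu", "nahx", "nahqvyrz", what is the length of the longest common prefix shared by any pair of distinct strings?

7

The deepest shared node is where two words last agree before diverging.
e.g. "korzlql" and "korzlqlh" share the prefix "korzlql" of length 7; no pair shares a longer one.
Longest shared-prefix length: 7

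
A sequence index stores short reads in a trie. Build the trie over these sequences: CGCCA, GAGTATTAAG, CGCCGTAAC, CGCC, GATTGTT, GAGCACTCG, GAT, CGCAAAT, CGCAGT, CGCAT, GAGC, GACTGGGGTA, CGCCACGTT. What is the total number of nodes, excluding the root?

Trace insertions, counting only characters that open a new branch:
  "CGCCA" → 5 new (C, G, C, C, A)
  "GAGTATTAAG" → 10 new (G, A, G, T, A, T, T, A, A, G)
  "CGCCGTAAC" → prefix "CGCC" already present; 5 new (G, T, A, A, C)
  "CGCC" → prefix "CGCC" already present; 0 new (none)
  "GATTGTT" → prefix "GA" already present; 5 new (T, T, G, T, T)
  "GAGCACTCG" → prefix "GAG" already present; 6 new (C, A, C, T, C, G)
  "GAT" → prefix "GAT" already present; 0 new (none)
  "CGCAAAT" → prefix "CGC" already present; 4 new (A, A, A, T)
  "CGCAGT" → prefix "CGCA" already present; 2 new (G, T)
  "CGCAT" → prefix "CGCA" already present; 1 new (T)
  "GAGC" → prefix "GAGC" already present; 0 new (none)
  "GACTGGGGTA" → prefix "GA" already present; 8 new (C, T, G, G, G, G, T, A)
  "CGCCACGTT" → prefix "CGCCA" already present; 4 new (C, G, T, T)
Total nodes = 5 + 10 + 5 + 0 + 5 + 6 + 0 + 4 + 2 + 1 + 0 + 8 + 4 = 50

50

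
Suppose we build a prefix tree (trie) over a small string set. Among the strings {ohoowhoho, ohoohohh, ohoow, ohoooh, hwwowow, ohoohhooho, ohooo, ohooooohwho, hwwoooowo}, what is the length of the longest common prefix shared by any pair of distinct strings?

5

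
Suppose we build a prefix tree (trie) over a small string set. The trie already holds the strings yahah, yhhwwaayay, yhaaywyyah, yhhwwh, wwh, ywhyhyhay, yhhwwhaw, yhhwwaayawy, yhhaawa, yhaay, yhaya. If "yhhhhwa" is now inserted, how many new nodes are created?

"yhh" is already a path in the trie; the remaining "hhwa" must be added.
So 7 − 3 = 4 new nodes.

4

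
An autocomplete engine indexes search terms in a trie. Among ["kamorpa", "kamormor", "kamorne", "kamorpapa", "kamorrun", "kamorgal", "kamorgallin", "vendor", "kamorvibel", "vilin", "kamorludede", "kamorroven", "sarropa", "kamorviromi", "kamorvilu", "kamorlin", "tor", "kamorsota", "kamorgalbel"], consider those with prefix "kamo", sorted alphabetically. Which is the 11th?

kamorrun

Filter for "kamo…" and sort: "kamorgal", "kamorgalbel", "kamorgallin", "kamorlin", "kamorludede", "kamormor", "kamorne", "kamorpa", "kamorpapa", "kamorroven", "kamorrun", "kamorsota", "kamorvibel", "kamorvilu", "kamorviromi"
Position 11: kamorrun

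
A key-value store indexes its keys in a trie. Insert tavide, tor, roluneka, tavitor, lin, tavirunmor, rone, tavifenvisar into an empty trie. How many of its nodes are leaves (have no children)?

Leaves are exactly the stored words that no other stored word extends.
Those words: "lin", "roluneka", "rone", "tavide", "tavifenvisar", "tavirunmor", "tavitor", "tor"
Leaf count: 8

8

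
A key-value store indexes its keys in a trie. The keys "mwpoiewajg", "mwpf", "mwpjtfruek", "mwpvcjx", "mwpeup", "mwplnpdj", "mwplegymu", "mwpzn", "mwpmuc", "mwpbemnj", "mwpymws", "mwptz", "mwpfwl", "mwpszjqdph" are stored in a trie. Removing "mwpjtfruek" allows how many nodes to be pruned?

7

After clearing the end-marker at "mwpjtfruek", prune upward until reaching a node still needed by another word.
The suffix "jtfruek" (7 nodes) is used only by "mwpjtfruek"; the node for "mwp" still has the child "o", so pruning stops there.
Nodes removed: 7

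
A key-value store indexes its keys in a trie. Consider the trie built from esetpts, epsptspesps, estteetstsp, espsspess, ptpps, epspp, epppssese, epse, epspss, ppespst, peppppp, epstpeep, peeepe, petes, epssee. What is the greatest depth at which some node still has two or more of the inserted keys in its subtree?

Equivalently: take the maximum, over all pairs, of their longest common prefix length.
"epspp" and "epspss" agree on "epsp" (4 characters) before diverging; nothing deeper is shared.
Longest shared-prefix length: 4

4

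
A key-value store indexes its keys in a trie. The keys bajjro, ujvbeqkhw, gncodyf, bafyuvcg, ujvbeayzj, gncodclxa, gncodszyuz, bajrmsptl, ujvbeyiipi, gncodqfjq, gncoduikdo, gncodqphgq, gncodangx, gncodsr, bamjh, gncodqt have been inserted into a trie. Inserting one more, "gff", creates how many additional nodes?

The longest prefix of "gff" already in the trie is "g" (length 1).
New nodes needed: |"gff"| − 1 = 3 − 1 = 2.

2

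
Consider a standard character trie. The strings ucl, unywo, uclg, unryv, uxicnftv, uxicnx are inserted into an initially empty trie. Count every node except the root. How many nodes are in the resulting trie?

Count nodes per top-level branch (shared prefixes stored once):
  'u'-branch (ucl, uclg, unryv, unywo, uxicnftv, uxicnx): 19 nodes
Sum: 19

19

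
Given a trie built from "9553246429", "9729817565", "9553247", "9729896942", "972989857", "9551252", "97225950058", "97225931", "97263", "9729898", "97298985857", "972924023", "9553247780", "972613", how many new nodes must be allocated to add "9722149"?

The longest prefix of "9722149" already in the trie is "9722" (length 4).
New nodes needed: |"9722149"| − 4 = 7 − 4 = 3.

3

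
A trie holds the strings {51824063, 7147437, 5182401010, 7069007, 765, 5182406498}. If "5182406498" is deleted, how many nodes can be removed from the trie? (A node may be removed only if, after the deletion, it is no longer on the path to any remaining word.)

3

A node on "5182406498"'s path can go only if nothing else ends at it or branches off below it.
The suffix "498" (3 nodes) is used only by "5182406498"; the node for "5182406" still has the child "3", so pruning stops there.
Nodes removed: 3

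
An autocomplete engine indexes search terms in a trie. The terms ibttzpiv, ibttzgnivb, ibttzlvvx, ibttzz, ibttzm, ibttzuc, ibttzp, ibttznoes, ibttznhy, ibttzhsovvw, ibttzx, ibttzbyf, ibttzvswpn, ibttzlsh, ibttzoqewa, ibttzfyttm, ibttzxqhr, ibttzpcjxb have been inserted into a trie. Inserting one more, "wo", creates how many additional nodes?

2

"wo" shares no prefix with any stored word, so all 2 characters open new nodes.
2 − 0 = 2 new nodes.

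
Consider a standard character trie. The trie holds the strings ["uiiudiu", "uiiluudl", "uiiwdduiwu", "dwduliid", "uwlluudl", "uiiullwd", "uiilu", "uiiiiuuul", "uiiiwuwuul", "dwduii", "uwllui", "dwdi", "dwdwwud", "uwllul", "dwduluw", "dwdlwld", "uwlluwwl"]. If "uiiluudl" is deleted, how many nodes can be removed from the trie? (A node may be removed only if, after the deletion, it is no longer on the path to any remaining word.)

3

After clearing the end-marker at "uiiluudl", prune upward until reaching a node still needed by another word.
The suffix "udl" (3 nodes) is used only by "uiiluudl"; "uiilu" is itself a stored word, so pruning stops there.
Nodes removed: 3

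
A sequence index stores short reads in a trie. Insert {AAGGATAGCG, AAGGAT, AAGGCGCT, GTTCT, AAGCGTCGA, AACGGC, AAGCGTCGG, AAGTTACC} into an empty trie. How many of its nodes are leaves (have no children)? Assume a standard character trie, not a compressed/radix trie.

Leaves are exactly the stored words that no other stored word extends.
Those words: "AACGGC", "AAGCGTCGA", "AAGCGTCGG", "AAGGATAGCG", "AAGGCGCT", "AAGTTACC", "GTTCT"
Leaf count: 7

7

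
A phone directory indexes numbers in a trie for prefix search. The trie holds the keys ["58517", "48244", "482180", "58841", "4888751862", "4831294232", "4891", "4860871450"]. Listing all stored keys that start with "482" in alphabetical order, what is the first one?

Words with prefix "482", in lexicographic order: "482180", "48244"
Position 1: 482180

482180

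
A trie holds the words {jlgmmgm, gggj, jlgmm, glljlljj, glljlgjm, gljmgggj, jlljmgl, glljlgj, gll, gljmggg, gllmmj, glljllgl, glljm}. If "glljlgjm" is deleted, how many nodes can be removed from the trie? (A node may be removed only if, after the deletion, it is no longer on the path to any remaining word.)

After clearing the end-marker at "glljlgjm", prune upward until reaching a node still needed by another word.
The suffix "m" (1 node) is used only by "glljlgjm"; "glljlgj" is itself a stored word, so pruning stops there.
Nodes removed: 1

1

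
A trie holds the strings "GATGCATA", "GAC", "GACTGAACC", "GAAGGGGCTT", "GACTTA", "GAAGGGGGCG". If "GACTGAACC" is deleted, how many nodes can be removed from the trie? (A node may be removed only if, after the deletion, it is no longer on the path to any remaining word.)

Walk "GACTGAACC" from the leaf back toward the root, removing each node that no remaining word uses.
The suffix "GAACC" (5 nodes) is used only by "GACTGAACC"; the node for "GACT" still has the child "T", so pruning stops there.
Nodes removed: 5

5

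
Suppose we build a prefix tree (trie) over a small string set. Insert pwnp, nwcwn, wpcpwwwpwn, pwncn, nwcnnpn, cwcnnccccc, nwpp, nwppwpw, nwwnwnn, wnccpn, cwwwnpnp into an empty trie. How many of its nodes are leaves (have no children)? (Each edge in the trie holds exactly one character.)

10

Leaves are exactly the stored words that no other stored word extends.
Those words: "cwcnnccccc", "cwwwnpnp", "nwcnnpn", "nwcwn", "nwppwpw", "nwwnwnn", "pwncn", "pwnp", "wnccpn", "wpcpwwwpwn"
Leaf count: 10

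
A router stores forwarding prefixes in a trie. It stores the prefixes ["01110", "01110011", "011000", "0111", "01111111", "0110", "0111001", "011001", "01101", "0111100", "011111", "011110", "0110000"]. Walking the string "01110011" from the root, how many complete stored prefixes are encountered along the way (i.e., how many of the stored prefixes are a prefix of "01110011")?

Check each prefix of "01110011" against the stored set — each match is an end-marker on the path.
Prefixes of the query that are stored words: "0111", "01110", "0111001", "01110011"
Count: 4

4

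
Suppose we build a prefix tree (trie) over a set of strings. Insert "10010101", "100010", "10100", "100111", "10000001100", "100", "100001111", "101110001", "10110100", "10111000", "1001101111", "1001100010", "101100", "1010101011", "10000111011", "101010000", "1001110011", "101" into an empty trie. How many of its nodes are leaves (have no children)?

Leaves are exactly the stored words that no other stored word extends.
Those words: "10000001100", "10000111011", "100001111", "100010", "10010101", "1001100010", "1001101111", "1001110011", "10100", "101010000", "1010101011", "101100", "10110100", "101110001"
Leaf count: 14

14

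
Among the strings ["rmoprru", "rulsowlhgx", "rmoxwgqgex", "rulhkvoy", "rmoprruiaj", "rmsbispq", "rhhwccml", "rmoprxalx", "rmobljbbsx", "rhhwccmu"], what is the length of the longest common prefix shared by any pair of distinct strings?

Look for the deepest trie node that still has at least two words in its subtree.
"rhhwccml" and "rhhwccmu" agree on "rhhwccm" (7 characters) before diverging; nothing deeper is shared.
Longest shared-prefix length: 7

7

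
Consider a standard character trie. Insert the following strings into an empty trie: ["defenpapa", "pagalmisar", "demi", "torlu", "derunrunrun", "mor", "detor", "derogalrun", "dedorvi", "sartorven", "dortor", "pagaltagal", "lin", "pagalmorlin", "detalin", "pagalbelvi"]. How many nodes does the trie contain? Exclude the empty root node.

Insert word by word; a character creates a node only if that edge doesn't already exist:
  "defenpapa" → 9 new (d, e, f, e, n, p, a, p, a)
  "pagalmisar" → 10 new (p, a, g, a, l, m, i, s, a, r)
  "demi" → prefix "de" already present; 2 new (m, i)
  "torlu" → 5 new (t, o, r, l, u)
  "derunrunrun" → prefix "de" already present; 9 new (r, u, n, r, u, n, r, u, n)
  "mor" → 3 new (m, o, r)
  "detor" → prefix "de" already present; 3 new (t, o, r)
  "derogalrun" → prefix "der" already present; 7 new (o, g, a, l, r, u, n)
  "dedorvi" → prefix "de" already present; 5 new (d, o, r, v, i)
  "sartorven" → 9 new (s, a, r, t, o, r, v, e, n)
  "dortor" → prefix "d" already present; 5 new (o, r, t, o, r)
  "pagaltagal" → prefix "pagal" already present; 5 new (t, a, g, a, l)
  "lin" → 3 new (l, i, n)
  "pagalmorlin" → prefix "pagalm" already present; 5 new (o, r, l, i, n)
  "detalin" → prefix "det" already present; 4 new (a, l, i, n)
  "pagalbelvi" → prefix "pagal" already present; 5 new (b, e, l, v, i)
Total nodes = 9 + 10 + 2 + 5 + 9 + 3 + 3 + 7 + 5 + 9 + 5 + 5 + 3 + 5 + 4 + 5 = 89

89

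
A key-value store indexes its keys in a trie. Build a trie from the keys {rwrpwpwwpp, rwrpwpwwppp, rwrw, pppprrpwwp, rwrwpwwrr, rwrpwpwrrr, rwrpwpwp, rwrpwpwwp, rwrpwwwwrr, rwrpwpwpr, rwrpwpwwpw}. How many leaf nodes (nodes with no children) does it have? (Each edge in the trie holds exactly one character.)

7

Leaves are exactly the stored words that no other stored word extends.
Those words: "pppprrpwwp", "rwrpwpwpr", "rwrpwpwrrr", "rwrpwpwwppp", "rwrpwpwwpw", "rwrpwwwwrr", "rwrwpwwrr"
Leaf count: 7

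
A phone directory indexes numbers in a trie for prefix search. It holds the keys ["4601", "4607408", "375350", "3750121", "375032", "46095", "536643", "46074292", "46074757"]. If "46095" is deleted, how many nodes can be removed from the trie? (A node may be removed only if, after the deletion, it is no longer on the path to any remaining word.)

2

A node on "46095"'s path can go only if nothing else ends at it or branches off below it.
The suffix "95" (2 nodes) is used only by "46095"; the node for "460" still has the child "1", so pruning stops there.
Nodes removed: 2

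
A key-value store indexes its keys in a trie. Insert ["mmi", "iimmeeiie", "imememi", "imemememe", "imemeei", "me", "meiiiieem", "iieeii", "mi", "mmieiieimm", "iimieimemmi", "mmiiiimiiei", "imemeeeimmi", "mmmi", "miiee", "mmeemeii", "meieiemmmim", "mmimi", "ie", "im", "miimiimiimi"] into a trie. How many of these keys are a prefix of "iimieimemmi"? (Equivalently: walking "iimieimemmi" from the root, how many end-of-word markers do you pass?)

Check each prefix of "iimieimemmi" against the stored set — each match is an end-marker on the path.
Prefixes of the query that are stored words: "iimieimemmi"
Count: 1

1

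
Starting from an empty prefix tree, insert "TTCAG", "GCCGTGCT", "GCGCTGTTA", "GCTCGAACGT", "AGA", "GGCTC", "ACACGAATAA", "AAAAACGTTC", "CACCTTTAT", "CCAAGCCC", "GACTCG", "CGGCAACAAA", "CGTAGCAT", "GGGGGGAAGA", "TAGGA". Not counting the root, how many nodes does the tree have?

101

For each word, the new-node count is its length minus the longest prefix already in the trie:
  "TTCAG" → 5 new (T, T, C, A, G)
  "GCCGTGCT" → 8 new (G, C, C, G, T, G, C, T)
  "GCGCTGTTA" → prefix "GC" already present; 7 new (G, C, T, G, T, T, A)
  "GCTCGAACGT" → prefix "GC" already present; 8 new (T, C, G, A, A, C, G, T)
  "AGA" → 3 new (A, G, A)
  "GGCTC" → prefix "G" already present; 4 new (G, C, T, C)
  "ACACGAATAA" → prefix "A" already present; 9 new (C, A, C, G, A, A, T, A, A)
  "AAAAACGTTC" → prefix "A" already present; 9 new (A, A, A, A, C, G, T, T, C)
  "CACCTTTAT" → 9 new (C, A, C, C, T, T, T, A, T)
  "CCAAGCCC" → prefix "C" already present; 7 new (C, A, A, G, C, C, C)
  "GACTCG" → prefix "G" already present; 5 new (A, C, T, C, G)
  "CGGCAACAAA" → prefix "C" already present; 9 new (G, G, C, A, A, C, A, A, A)
  "CGTAGCAT" → prefix "CG" already present; 6 new (T, A, G, C, A, T)
  "GGGGGGAAGA" → prefix "GG" already present; 8 new (G, G, G, G, A, A, G, A)
  "TAGGA" → prefix "T" already present; 4 new (A, G, G, A)
Total nodes = 5 + 8 + 7 + 8 + 3 + 4 + 9 + 9 + 9 + 7 + 5 + 9 + 6 + 8 + 4 = 101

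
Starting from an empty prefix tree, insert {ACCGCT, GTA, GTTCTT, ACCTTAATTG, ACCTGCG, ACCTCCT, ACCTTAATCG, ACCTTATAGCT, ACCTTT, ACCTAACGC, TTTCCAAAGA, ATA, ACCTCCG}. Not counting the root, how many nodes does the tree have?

Count nodes per top-level branch (shared prefixes stored once):
  'A'-branch (ACCGCT, ACCTAACGC, ACCTCCG, ACCTCCT, ACCTGCG, ACCTTAATCG, ACCTTAATTG, ACCTTATAGCT, ACCTTT, ATA): 35 nodes
  'G'-branch (GTA, GTTCTT): 7 nodes
  'T'-branch (TTTCCAAAGA): 10 nodes
Sum: 52

52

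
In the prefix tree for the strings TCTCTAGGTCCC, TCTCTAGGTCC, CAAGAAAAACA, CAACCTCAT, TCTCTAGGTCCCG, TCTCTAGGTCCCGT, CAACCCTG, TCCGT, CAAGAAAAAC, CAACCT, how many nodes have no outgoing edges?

5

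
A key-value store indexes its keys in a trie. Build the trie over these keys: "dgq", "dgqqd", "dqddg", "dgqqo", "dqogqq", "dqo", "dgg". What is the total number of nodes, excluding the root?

15

Trie structure (* marks end of a word):
(root)
└─ d
   ├─ g
   │  ├─ g *
   │  └─ q *
   │     └─ q
   │        ├─ d *
   │        └─ o *
   └─ q
      ├─ d
      │  └─ d
      │     └─ g *
      └─ o *
         └─ g
            └─ q
               └─ q *
Counting every labelled node above: 15.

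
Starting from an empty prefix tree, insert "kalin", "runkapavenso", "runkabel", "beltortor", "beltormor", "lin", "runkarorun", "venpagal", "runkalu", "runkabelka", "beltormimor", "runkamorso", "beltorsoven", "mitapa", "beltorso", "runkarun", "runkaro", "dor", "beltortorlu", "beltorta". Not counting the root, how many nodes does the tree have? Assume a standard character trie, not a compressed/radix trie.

Count nodes per top-level branch (shared prefixes stored once):
  'b'-branch (beltormimor, beltormor, beltorso, beltorsoven, beltorta, beltortor, beltortorlu): 24 nodes
  'd'-branch (dor): 3 nodes
  'k'-branch (kalin): 5 nodes
  'l'-branch (lin): 3 nodes
  'm'-branch (mitapa): 6 nodes
  'r'-branch (runkabel, runkabelka, runkalu, runkamorso, runkapavenso, runkaro, runkarorun, runkarun): 31 nodes
  'v'-branch (venpagal): 8 nodes
Sum: 80

80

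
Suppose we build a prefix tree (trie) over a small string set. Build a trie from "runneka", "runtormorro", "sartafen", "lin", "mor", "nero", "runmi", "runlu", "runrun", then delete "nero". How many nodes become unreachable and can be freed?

After clearing the end-marker at "nero", prune upward until reaching a node still needed by another word.
No other word shares any prefix with "nero", so all 4 of its nodes go.
Nodes removed: 4

4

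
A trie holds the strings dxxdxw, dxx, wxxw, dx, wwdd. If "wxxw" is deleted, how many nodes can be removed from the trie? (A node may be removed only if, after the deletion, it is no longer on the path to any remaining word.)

3

After clearing the end-marker at "wxxw", prune upward until reaching a node still needed by another word.
The suffix "xxw" (3 nodes) is used only by "wxxw"; the node for "w" still has the child "w", so pruning stops there.
Nodes removed: 3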